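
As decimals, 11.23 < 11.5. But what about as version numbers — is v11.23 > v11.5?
True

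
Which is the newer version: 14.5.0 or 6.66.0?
14.5.0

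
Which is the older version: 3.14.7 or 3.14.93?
3.14.7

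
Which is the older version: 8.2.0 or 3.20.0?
3.20.0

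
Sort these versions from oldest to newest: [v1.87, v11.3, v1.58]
[v1.58, v1.87, v11.3]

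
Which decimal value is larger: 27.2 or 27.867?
27.867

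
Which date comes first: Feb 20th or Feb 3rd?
Feb 3rd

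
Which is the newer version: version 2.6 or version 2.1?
version 2.6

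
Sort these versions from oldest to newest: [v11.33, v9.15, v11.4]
[v9.15, v11.4, v11.33]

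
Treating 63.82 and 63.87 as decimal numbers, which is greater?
63.87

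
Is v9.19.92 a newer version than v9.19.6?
Yes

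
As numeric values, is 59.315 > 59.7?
False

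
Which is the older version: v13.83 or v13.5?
v13.5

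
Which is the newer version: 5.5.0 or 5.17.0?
5.17.0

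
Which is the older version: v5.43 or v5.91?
v5.43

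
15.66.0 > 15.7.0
True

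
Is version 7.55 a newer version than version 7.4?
Yes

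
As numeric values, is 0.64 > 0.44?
True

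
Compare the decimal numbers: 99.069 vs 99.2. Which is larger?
99.2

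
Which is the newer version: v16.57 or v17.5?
v17.5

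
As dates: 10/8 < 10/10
True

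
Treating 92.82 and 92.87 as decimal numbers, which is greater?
92.87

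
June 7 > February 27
True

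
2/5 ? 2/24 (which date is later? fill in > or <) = <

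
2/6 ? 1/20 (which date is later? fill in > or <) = >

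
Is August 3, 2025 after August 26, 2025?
No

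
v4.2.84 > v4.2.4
True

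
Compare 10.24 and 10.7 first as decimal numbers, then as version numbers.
As decimals: 10.24 < 10.7. As versions: v10.24 > v10.7 (minor version 24 > 7).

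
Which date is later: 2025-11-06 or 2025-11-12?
2025-11-12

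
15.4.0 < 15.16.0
True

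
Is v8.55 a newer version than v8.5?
Yes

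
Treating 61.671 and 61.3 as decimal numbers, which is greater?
61.671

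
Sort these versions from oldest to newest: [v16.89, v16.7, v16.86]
[v16.7, v16.86, v16.89]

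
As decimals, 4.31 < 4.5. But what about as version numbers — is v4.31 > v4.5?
True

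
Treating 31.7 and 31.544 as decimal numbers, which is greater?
31.7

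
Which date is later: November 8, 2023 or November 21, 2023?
November 21, 2023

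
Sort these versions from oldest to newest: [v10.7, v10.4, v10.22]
[v10.4, v10.7, v10.22]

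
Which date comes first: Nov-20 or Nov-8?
Nov-8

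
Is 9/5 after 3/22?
Yes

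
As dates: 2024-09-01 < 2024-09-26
True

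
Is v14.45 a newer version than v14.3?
Yes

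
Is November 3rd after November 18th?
No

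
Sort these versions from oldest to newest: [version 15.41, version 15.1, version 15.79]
[version 15.1, version 15.41, version 15.79]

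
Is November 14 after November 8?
Yes. Day 14 comes after day 8 in November — this is a date comparison, not a decimal one (the decimal 11.14 would be smaller than 11.8).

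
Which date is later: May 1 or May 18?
May 18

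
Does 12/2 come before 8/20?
No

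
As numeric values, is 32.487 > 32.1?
True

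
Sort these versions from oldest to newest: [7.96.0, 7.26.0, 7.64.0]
[7.26.0, 7.64.0, 7.96.0]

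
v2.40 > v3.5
False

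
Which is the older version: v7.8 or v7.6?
v7.6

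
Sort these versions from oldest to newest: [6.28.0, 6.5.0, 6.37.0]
[6.5.0, 6.28.0, 6.37.0]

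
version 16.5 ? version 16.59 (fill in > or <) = <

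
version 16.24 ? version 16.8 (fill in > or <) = >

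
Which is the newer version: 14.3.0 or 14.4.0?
14.4.0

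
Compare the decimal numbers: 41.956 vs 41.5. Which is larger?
41.956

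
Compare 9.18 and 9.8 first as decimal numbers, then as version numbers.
As decimals: 9.18 < 9.8. As versions: v9.18 > v9.8 (minor version 18 > 8).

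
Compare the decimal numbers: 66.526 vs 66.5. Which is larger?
66.526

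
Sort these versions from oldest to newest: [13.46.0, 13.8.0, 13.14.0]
[13.8.0, 13.14.0, 13.46.0]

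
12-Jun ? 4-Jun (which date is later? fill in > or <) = >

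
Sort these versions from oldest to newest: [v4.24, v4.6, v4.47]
[v4.6, v4.24, v4.47]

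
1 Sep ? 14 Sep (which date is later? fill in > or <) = <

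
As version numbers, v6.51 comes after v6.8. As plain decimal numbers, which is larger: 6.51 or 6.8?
6.8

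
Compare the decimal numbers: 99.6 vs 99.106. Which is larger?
99.6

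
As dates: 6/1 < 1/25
False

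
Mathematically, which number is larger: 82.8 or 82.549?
82.8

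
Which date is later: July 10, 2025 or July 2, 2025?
July 10, 2025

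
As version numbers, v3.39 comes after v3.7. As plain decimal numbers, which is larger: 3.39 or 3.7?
3.7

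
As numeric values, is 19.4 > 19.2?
True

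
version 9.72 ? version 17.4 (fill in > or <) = <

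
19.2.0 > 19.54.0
False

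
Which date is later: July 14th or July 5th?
July 14th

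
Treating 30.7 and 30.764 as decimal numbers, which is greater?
30.764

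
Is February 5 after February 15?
No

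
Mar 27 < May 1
True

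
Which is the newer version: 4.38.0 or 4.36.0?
4.38.0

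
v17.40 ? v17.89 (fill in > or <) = <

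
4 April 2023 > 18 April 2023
False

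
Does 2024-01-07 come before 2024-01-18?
Yes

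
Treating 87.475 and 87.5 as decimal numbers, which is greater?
87.5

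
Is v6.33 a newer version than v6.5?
Yes. Version numbers are compared segment by segment as integers, not as decimals: minor version 33 > 5, so v6.33 > v6.5 (even though the decimal 6.33 < 6.5).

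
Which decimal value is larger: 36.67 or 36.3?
36.67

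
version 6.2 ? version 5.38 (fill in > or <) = >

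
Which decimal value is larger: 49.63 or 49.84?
49.84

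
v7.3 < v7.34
True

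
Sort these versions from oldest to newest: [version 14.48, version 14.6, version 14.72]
[version 14.6, version 14.48, version 14.72]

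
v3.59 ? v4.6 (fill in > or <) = <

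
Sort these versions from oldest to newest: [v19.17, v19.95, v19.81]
[v19.17, v19.81, v19.95]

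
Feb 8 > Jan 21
True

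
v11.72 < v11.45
False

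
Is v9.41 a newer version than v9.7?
Yes. Version numbers are compared segment by segment as integers, not as decimals: minor version 41 > 7, so v9.41 > v9.7 (even though the decimal 9.41 < 9.7).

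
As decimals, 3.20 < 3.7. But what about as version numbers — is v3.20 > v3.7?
True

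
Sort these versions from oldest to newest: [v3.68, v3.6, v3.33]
[v3.6, v3.33, v3.68]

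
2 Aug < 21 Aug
True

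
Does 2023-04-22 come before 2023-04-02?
No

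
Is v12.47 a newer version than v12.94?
No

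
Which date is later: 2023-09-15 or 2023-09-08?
2023-09-15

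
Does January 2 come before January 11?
Yes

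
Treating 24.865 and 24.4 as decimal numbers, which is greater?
24.865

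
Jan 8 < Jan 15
True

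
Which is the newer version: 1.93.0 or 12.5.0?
12.5.0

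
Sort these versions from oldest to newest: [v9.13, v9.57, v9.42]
[v9.13, v9.42, v9.57]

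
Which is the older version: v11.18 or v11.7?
v11.7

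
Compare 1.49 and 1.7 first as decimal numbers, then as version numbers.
As decimals: 1.49 < 1.7. As versions: v1.49 > v1.7 (minor version 49 > 7).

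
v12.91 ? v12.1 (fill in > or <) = >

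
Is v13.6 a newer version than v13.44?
No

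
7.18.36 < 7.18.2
False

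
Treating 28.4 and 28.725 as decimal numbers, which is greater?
28.725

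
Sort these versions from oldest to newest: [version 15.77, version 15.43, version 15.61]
[version 15.43, version 15.61, version 15.77]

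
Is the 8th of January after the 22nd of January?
No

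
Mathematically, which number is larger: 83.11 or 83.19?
83.19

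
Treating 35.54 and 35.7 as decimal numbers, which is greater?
35.7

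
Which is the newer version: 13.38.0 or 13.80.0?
13.80.0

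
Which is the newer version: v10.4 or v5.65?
v10.4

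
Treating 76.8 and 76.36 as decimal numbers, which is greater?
76.8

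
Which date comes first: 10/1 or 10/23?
10/1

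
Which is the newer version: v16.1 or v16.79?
v16.79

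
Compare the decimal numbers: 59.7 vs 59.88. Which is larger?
59.88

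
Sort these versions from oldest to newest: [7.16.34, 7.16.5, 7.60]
[7.16.5, 7.16.34, 7.60]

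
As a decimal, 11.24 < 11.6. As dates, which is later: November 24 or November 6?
November 24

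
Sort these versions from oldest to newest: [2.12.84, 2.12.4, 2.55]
[2.12.4, 2.12.84, 2.55]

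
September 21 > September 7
True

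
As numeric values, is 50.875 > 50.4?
True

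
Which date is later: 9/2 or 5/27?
9/2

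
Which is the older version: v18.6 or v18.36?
v18.6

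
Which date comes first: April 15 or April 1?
April 1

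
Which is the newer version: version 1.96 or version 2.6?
version 2.6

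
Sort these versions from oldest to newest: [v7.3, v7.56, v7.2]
[v7.2, v7.3, v7.56]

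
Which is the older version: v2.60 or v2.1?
v2.1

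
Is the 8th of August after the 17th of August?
No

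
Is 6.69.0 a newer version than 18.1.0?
No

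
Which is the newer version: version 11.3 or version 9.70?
version 11.3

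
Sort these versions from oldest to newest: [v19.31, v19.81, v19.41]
[v19.31, v19.41, v19.81]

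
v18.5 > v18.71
False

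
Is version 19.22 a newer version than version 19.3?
Yes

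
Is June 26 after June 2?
Yes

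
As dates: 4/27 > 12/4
False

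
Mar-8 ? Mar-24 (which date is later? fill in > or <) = <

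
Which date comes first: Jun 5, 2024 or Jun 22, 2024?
Jun 5, 2024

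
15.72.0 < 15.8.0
False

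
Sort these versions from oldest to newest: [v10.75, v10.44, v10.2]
[v10.2, v10.44, v10.75]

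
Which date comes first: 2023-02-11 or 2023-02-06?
2023-02-06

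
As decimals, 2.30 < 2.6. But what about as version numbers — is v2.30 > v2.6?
True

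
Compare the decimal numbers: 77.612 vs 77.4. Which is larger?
77.612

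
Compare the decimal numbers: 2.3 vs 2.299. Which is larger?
2.3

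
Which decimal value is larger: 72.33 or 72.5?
72.5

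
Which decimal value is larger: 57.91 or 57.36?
57.91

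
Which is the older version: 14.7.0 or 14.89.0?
14.7.0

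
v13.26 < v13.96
True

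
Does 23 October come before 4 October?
No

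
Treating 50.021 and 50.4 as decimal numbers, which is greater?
50.4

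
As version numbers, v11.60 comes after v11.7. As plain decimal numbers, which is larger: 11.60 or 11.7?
11.7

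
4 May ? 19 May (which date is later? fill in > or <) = <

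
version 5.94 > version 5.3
True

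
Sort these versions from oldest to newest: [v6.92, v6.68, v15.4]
[v6.68, v6.92, v15.4]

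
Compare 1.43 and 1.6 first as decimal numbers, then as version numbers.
As decimals: 1.43 < 1.6. As versions: v1.43 > v1.6 (minor version 43 > 6).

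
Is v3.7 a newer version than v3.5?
Yes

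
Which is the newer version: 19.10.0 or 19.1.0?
19.10.0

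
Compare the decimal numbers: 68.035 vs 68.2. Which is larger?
68.2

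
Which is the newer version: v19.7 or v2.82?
v19.7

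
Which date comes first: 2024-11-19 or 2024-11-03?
2024-11-03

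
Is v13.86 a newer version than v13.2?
Yes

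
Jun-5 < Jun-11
True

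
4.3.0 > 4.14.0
False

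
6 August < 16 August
True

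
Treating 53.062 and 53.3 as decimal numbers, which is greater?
53.3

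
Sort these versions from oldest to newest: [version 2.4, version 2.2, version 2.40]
[version 2.2, version 2.4, version 2.40]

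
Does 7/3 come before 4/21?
No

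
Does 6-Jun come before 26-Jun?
Yes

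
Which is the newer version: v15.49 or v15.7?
v15.49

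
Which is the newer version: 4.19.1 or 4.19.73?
4.19.73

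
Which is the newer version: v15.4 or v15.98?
v15.98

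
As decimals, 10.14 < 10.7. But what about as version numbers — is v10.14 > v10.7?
True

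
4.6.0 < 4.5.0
False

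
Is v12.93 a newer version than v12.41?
Yes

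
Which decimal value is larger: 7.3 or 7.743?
7.743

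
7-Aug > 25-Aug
False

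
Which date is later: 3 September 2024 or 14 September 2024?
14 September 2024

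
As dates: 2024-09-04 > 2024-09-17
False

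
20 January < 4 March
True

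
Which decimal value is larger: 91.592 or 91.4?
91.592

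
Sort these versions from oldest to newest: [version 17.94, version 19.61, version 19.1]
[version 17.94, version 19.1, version 19.61]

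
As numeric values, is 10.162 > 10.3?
False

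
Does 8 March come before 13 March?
Yes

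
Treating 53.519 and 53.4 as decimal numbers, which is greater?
53.519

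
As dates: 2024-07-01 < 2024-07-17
True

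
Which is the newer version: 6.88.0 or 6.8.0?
6.88.0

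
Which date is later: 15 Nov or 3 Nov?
15 Nov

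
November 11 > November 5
True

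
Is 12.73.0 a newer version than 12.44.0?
Yes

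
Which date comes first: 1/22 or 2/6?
1/22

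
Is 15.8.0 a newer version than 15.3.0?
Yes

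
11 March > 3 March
True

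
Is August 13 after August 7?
Yes. Day 13 comes after day 7 in August — this is a date comparison, not a decimal one (the decimal 8.13 would be smaller than 8.7).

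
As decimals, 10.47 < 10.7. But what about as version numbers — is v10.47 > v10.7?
True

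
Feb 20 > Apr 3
False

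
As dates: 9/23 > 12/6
False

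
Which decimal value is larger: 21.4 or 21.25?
21.4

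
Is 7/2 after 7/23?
No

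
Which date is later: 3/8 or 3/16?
3/16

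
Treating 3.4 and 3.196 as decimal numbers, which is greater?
3.4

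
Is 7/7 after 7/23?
No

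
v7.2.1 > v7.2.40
False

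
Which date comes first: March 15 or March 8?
March 8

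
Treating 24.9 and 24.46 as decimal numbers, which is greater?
24.9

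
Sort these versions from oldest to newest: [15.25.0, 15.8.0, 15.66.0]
[15.8.0, 15.25.0, 15.66.0]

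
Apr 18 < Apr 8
False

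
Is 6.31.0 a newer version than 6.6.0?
Yes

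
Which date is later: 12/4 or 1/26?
12/4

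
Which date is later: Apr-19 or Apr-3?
Apr-19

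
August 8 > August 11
False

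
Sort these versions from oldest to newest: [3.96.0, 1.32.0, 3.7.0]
[1.32.0, 3.7.0, 3.96.0]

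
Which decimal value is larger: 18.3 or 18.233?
18.3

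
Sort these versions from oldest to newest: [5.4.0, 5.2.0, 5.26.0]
[5.2.0, 5.4.0, 5.26.0]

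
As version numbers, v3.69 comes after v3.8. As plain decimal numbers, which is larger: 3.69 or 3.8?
3.8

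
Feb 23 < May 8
True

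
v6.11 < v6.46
True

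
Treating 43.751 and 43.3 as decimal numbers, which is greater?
43.751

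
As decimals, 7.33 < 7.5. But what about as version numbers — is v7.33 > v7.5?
True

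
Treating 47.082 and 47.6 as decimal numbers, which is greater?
47.6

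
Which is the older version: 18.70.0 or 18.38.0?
18.38.0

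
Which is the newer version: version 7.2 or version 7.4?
version 7.4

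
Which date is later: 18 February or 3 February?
18 February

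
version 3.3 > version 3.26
False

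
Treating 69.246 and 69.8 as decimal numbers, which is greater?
69.8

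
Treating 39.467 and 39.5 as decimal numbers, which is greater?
39.5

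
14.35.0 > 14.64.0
False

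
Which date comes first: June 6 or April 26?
April 26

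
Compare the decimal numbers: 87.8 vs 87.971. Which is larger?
87.971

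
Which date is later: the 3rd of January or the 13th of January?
the 13th of January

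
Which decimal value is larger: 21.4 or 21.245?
21.4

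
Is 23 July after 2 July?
Yes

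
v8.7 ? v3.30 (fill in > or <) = >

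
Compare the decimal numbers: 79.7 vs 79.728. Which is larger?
79.728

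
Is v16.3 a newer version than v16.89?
No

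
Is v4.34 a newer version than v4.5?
Yes. Version numbers are compared segment by segment as integers, not as decimals: minor version 34 > 5, so v4.34 > v4.5 (even though the decimal 4.34 < 4.5).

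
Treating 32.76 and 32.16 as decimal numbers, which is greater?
32.76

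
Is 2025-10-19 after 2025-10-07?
Yes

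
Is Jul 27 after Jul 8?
Yes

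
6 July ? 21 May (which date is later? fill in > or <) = >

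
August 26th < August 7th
False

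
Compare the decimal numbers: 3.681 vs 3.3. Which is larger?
3.681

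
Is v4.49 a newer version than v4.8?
Yes. Version numbers are compared segment by segment as integers, not as decimals: minor version 49 > 8, so v4.49 > v4.8 (even though the decimal 4.49 < 4.8).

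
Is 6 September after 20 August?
Yes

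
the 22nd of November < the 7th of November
False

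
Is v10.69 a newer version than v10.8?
Yes. Version numbers are compared segment by segment as integers, not as decimals: minor version 69 > 8, so v10.69 > v10.8 (even though the decimal 10.69 < 10.8).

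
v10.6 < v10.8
True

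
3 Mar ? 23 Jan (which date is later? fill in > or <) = >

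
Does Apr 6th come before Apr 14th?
Yes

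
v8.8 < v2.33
False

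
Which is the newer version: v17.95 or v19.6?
v19.6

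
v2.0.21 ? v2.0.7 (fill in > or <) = >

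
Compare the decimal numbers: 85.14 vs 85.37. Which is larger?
85.37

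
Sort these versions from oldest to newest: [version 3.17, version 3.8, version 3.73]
[version 3.8, version 3.17, version 3.73]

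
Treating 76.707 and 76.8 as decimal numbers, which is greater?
76.8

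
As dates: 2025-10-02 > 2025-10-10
False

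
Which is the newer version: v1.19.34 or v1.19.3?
v1.19.34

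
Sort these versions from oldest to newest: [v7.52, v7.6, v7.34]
[v7.6, v7.34, v7.52]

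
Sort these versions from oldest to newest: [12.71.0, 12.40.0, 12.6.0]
[12.6.0, 12.40.0, 12.71.0]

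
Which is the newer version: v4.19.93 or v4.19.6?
v4.19.93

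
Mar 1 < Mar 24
True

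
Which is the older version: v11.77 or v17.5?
v11.77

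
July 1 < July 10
True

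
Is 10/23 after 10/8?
Yes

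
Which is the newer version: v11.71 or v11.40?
v11.71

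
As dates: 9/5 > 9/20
False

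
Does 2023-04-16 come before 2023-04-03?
No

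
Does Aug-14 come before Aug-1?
No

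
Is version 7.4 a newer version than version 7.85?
No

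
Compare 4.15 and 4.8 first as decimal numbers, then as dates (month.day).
As decimals: 4.15 < 4.8. As dates: 4/15 is later than 4/8 (day 15 > day 8).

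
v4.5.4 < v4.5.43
True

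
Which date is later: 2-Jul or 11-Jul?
11-Jul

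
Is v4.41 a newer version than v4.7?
Yes. Version numbers are compared segment by segment as integers, not as decimals: minor version 41 > 7, so v4.41 > v4.7 (even though the decimal 4.41 < 4.7).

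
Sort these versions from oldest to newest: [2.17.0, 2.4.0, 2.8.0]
[2.4.0, 2.8.0, 2.17.0]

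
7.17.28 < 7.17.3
False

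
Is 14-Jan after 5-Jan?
Yes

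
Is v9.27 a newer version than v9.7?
Yes. Version numbers are compared segment by segment as integers, not as decimals: minor version 27 > 7, so v9.27 > v9.7 (even though the decimal 9.27 < 9.7).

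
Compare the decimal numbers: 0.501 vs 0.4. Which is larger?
0.501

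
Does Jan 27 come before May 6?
Yes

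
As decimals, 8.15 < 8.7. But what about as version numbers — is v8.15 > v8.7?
True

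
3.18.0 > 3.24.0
False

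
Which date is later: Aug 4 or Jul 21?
Aug 4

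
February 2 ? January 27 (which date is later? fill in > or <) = >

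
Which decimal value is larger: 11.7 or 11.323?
11.7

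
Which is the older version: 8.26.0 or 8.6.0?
8.6.0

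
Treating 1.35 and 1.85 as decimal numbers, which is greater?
1.85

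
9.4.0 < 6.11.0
False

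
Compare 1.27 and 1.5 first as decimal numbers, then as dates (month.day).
As decimals: 1.27 < 1.5. As dates: 1/27 is later than 1/5 (day 27 > day 5).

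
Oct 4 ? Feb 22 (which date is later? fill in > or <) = >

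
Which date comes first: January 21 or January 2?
January 2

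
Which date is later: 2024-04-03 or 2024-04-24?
2024-04-24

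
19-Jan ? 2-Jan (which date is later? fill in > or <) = >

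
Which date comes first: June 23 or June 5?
June 5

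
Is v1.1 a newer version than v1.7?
No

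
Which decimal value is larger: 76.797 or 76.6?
76.797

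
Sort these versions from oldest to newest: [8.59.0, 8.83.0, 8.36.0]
[8.36.0, 8.59.0, 8.83.0]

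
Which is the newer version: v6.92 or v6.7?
v6.92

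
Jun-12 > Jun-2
True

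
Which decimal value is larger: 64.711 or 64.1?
64.711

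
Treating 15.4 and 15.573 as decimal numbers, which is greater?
15.573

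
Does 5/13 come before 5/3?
No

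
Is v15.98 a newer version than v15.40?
Yes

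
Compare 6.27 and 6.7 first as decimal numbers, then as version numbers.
As decimals: 6.27 < 6.7. As versions: v6.27 > v6.7 (minor version 27 > 7).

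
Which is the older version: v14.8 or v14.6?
v14.6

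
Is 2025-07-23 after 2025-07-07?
Yes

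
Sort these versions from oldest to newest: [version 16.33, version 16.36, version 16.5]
[version 16.5, version 16.33, version 16.36]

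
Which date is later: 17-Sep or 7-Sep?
17-Sep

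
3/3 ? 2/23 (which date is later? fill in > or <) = >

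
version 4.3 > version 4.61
False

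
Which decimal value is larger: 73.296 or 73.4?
73.4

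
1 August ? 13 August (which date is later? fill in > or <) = <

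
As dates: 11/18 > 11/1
True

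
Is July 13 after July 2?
Yes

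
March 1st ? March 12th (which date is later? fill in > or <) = <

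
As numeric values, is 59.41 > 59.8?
False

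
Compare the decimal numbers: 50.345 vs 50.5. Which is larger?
50.5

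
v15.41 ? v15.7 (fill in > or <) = >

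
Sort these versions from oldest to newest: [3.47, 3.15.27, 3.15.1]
[3.15.1, 3.15.27, 3.47]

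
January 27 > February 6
False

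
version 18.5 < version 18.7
True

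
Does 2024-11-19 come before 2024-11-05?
No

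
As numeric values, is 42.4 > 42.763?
False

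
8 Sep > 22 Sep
False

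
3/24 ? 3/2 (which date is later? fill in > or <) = >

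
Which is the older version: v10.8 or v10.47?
v10.8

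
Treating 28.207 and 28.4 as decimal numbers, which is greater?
28.4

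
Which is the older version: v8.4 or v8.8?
v8.4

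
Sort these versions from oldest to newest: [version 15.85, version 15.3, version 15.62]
[version 15.3, version 15.62, version 15.85]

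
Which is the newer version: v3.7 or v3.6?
v3.7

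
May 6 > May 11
False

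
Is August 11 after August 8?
Yes. Day 11 comes after day 8 in August — this is a date comparison, not a decimal one (the decimal 8.11 would be smaller than 8.8).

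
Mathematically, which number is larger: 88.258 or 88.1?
88.258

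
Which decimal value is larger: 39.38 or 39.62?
39.62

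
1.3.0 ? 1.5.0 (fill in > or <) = <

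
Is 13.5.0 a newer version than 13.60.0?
No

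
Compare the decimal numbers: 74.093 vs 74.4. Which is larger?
74.4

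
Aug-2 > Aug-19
False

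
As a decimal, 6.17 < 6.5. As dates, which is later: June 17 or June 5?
June 17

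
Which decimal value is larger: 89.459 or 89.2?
89.459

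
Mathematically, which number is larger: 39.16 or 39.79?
39.79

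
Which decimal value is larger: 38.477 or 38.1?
38.477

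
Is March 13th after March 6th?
Yes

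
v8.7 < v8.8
True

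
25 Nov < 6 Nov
False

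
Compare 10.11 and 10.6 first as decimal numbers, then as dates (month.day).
As decimals: 10.11 < 10.6. As dates: 10/11 is later than 10/6 (day 11 > day 6).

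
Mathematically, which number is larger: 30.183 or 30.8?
30.8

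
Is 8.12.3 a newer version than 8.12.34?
No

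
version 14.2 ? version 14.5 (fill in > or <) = <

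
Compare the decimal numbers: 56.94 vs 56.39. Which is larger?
56.94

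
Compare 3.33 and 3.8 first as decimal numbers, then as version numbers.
As decimals: 3.33 < 3.8. As versions: v3.33 > v3.8 (minor version 33 > 8).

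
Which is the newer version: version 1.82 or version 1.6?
version 1.82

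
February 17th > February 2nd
True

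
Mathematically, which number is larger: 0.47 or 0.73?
0.73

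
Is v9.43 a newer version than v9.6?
Yes. Version numbers are compared segment by segment as integers, not as decimals: minor version 43 > 6, so v9.43 > v9.6 (even though the decimal 9.43 < 9.6).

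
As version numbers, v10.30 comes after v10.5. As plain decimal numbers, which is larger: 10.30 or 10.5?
10.5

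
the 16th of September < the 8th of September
False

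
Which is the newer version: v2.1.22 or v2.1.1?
v2.1.22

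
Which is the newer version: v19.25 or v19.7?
v19.25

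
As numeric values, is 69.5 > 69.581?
False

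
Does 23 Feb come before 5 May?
Yes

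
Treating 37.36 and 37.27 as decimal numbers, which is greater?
37.36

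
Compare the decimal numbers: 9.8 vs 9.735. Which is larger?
9.8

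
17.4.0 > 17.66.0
False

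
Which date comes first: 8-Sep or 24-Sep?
8-Sep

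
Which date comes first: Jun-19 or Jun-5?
Jun-5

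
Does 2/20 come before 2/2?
No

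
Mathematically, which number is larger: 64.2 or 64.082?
64.2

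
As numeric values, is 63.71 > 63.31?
True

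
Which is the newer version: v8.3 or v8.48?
v8.48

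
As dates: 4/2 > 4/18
False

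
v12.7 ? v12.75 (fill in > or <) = <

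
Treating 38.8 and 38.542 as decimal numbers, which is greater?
38.8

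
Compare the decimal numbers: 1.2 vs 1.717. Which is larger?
1.717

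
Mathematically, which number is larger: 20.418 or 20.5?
20.5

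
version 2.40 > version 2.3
True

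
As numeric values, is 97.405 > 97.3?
True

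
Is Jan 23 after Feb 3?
No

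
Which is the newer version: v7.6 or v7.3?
v7.6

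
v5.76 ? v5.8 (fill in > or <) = >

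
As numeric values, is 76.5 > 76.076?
True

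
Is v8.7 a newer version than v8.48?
No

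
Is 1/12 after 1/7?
Yes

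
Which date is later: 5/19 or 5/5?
5/19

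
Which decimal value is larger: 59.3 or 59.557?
59.557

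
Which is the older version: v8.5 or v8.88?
v8.5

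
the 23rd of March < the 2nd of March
False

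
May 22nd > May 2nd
True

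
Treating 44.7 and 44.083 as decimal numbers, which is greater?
44.7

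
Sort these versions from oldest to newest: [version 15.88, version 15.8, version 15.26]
[version 15.8, version 15.26, version 15.88]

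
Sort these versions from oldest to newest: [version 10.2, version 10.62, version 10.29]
[version 10.2, version 10.29, version 10.62]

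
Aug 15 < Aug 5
False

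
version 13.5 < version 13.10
True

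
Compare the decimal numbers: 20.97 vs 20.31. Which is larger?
20.97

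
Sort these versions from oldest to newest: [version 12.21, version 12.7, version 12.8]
[version 12.7, version 12.8, version 12.21]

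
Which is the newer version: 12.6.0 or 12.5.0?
12.6.0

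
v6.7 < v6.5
False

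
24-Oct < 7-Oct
False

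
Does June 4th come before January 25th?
No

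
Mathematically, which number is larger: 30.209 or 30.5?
30.5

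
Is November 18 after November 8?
Yes. Day 18 comes after day 8 in November — this is a date comparison, not a decimal one (the decimal 11.18 would be smaller than 11.8).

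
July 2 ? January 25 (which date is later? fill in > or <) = >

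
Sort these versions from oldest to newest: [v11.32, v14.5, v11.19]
[v11.19, v11.32, v14.5]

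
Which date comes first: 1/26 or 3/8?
1/26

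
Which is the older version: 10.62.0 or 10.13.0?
10.13.0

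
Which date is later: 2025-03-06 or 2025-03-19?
2025-03-19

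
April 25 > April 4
True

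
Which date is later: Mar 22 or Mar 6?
Mar 22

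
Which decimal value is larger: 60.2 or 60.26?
60.26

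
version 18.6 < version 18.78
True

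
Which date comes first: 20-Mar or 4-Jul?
20-Mar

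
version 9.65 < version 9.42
False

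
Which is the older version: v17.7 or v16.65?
v16.65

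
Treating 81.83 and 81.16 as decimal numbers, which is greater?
81.83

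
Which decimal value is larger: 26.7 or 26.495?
26.7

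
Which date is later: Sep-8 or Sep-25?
Sep-25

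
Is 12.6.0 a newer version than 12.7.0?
No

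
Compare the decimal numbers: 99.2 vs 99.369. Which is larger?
99.369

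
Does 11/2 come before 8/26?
No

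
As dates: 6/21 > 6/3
True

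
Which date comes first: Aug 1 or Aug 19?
Aug 1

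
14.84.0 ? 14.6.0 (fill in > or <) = >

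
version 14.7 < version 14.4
False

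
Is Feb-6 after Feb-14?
No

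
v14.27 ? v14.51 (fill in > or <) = <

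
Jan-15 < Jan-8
False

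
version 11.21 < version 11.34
True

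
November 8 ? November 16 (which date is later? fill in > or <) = <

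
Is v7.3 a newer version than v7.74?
No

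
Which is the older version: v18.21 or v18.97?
v18.21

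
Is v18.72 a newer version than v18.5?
Yes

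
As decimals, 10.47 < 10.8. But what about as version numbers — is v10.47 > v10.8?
True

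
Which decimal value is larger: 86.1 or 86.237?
86.237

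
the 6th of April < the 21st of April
True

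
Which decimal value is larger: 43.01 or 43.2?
43.2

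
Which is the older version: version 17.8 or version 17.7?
version 17.7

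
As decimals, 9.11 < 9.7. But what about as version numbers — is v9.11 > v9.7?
True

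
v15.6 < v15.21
True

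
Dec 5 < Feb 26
False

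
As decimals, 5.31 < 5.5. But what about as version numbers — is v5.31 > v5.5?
True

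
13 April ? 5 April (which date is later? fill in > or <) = >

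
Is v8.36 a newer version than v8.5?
Yes. Version numbers are compared segment by segment as integers, not as decimals: minor version 36 > 5, so v8.36 > v8.5 (even though the decimal 8.36 < 8.5).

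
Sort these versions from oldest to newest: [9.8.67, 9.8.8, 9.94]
[9.8.8, 9.8.67, 9.94]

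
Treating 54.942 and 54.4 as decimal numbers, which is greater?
54.942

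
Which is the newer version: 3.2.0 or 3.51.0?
3.51.0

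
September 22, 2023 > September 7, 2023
True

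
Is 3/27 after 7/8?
No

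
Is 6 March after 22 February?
Yes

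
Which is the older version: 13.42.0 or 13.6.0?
13.6.0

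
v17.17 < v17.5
False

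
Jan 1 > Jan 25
False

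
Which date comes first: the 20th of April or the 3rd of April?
the 3rd of April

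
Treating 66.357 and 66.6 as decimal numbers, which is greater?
66.6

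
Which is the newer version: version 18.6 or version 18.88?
version 18.88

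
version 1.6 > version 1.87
False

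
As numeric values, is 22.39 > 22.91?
False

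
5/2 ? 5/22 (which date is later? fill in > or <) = <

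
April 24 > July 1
False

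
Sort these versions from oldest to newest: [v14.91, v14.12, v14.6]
[v14.6, v14.12, v14.91]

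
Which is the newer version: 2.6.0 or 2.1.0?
2.6.0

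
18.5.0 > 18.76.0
False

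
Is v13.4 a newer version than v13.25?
No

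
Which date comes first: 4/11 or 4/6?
4/6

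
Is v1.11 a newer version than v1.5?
Yes. Version numbers are compared segment by segment as integers, not as decimals: minor version 11 > 5, so v1.11 > v1.5 (even though the decimal 1.11 < 1.5).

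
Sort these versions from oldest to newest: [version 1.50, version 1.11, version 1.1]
[version 1.1, version 1.11, version 1.50]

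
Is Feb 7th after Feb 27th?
No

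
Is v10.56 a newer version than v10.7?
Yes. Version numbers are compared segment by segment as integers, not as decimals: minor version 56 > 7, so v10.56 > v10.7 (even though the decimal 10.56 < 10.7).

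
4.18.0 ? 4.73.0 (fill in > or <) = <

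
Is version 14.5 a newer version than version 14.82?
No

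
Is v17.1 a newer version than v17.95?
No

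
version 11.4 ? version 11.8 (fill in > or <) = <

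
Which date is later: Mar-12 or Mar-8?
Mar-12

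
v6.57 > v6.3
True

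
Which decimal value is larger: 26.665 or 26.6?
26.665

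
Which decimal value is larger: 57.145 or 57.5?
57.5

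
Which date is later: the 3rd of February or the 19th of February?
the 19th of February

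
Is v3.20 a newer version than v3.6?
Yes. Version numbers are compared segment by segment as integers, not as decimals: minor version 20 > 6, so v3.20 > v3.6 (even though the decimal 3.20 < 3.6).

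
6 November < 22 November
True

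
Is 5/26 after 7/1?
No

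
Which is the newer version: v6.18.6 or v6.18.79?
v6.18.79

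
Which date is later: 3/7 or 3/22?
3/22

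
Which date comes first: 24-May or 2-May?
2-May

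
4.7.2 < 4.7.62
True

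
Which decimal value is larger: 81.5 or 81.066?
81.5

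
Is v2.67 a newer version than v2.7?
Yes. Version numbers are compared segment by segment as integers, not as decimals: minor version 67 > 7, so v2.67 > v2.7 (even though the decimal 2.67 < 2.7).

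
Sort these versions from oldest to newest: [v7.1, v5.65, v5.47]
[v5.47, v5.65, v7.1]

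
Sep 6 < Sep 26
True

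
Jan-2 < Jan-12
True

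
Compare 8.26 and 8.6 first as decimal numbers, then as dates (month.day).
As decimals: 8.26 < 8.6. As dates: 8/26 is later than 8/6 (day 26 > day 6).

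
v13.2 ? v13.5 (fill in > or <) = <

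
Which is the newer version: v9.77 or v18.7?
v18.7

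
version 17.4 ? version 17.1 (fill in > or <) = >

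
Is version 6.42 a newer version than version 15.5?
No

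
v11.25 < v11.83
True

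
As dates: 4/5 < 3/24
False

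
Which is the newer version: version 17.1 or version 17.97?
version 17.97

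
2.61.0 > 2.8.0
True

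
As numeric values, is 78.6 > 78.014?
True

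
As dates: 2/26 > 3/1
False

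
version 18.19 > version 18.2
True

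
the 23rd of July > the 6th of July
True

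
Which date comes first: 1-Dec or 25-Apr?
25-Apr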